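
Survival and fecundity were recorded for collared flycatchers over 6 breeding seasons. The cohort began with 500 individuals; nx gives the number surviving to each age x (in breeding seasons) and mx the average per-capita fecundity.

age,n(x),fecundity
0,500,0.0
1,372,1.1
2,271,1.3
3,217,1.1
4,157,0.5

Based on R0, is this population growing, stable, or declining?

growing

lx = nx/n0 = nx/500: 1, 0.744, 0.542, 0.434, 0.314
R0 = Σ lx·mx = 0 + 0.8184 + 0.7046 + 0.4774 + 0.157 = 2.1574
R0 > 1, so the population is growing.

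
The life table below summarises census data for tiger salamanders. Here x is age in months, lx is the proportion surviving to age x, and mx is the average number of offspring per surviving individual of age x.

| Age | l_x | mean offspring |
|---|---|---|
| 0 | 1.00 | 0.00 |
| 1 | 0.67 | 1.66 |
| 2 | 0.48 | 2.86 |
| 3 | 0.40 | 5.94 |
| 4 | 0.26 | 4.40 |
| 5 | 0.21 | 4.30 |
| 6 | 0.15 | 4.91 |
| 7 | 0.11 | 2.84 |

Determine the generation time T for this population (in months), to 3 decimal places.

lx·mx: 0, 1.1122, 1.3728, 2.376, 1.144, 0.903, 0.7365, 0.3124 → R0 = 7.9569
x·lx·mx: 0, 1.1122, 2.7456, 7.128, 4.576, 4.515, 4.419, 2.1868 → Σ = 26.6826
T = 26.6826 / 7.9569 = 3.353391… → 3.353

3.353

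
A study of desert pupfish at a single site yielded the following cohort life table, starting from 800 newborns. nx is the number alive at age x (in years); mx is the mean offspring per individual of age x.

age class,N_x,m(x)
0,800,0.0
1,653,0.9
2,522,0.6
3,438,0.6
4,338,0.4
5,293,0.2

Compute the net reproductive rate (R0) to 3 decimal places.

lx = nx/n0 = nx/800: 1, 0.81625, 0.6525, 0.5475, 0.4225, 0.36625
lx·mx by age: 0, 0.734625, 0.3915, 0.3285, 0.169, 0.07325
R0 = Σ lx·mx = 1.696875 → 1.697

1.697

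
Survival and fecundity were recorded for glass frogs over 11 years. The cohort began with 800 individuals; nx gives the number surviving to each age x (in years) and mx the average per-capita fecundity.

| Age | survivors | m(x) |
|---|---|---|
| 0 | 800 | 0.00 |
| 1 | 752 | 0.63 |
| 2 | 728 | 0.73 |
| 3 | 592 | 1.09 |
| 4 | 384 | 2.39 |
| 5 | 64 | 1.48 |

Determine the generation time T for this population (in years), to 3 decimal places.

lx = nx/n0 = nx/800: 1, 0.94, 0.91, 0.74, 0.48, 0.08
lx·mx: 0, 0.5922, 0.6643, 0.8066, 1.1472, 0.1184 → R0 = 3.3287
x·lx·mx: 0, 0.5922, 1.3286, 2.4198, 4.5888, 0.592 → Σ = 9.5214
T = 9.5214 / 3.3287 = 2.860396… → 2.860

2.860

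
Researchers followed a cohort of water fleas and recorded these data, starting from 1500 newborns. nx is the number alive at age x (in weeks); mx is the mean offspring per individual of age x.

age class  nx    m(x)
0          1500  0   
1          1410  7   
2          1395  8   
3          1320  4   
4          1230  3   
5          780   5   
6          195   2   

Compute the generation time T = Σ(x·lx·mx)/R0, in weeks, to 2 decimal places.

lx = nx/n0 = nx/1500: 1, 0.94, 0.93, 0.88, 0.82, 0.52, 0.13
lx·mx: 0, 6.58, 7.44, 3.52, 2.46, 2.6, 0.26 → R0 = 22.86
x·lx·mx: 0, 6.58, 14.88, 10.56, 9.84, 13, 1.56 → Σ = 56.42
T = 56.42 / 22.86 = 2.468066… → 2.47

2.47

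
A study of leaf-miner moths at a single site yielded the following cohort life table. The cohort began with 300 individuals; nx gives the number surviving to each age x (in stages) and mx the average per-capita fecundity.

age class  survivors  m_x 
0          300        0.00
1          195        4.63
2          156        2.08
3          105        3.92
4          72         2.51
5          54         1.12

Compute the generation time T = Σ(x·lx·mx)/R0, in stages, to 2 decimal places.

2.03

lx = nx/n0 = nx/300: 1, 0.65, 0.52, 0.35, 0.24, 0.18
lx·mx: 0, 3.0095, 1.0816, 1.372, 0.6024, 0.2016 → R0 = 6.2671
x·lx·mx: 0, 3.0095, 2.1632, 4.116, 2.4096, 1.008 → Σ = 12.7063
T = 12.7063 / 6.2671 = 2.027461… → 2.03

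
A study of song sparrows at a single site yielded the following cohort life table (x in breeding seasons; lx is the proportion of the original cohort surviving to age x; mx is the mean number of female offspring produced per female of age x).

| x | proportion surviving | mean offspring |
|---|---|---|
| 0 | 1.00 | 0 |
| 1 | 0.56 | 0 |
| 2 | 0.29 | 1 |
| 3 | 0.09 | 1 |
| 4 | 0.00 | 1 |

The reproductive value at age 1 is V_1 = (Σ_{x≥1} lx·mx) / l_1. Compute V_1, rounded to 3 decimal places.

lx·mx for x ≥ 1: 0, 0.29, 0.09, 0 → sum = 0.38
V_1 = 0.38 / l_1 = 0.38 / 0.56 = 0.678571… → 0.679

0.679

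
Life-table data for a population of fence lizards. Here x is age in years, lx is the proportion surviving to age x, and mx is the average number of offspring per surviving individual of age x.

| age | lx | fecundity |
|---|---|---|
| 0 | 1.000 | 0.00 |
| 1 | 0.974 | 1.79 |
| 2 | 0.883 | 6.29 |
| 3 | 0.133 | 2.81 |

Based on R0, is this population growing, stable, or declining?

growing

R0 = Σ lx·mx = 0 + 1.74346 + 5.55407 + 0.37373 = 7.67126
R0 > 1, so the population is growing.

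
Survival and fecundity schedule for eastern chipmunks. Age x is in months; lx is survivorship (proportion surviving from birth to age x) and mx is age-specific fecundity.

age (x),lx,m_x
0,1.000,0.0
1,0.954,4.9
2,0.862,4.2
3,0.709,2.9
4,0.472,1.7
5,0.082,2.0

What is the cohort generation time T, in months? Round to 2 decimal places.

1.95

lx·mx: 0, 4.6746, 3.6204, 2.0561, 0.8024, 0.164 → R0 = 11.3175
x·lx·mx: 0, 4.6746, 7.2408, 6.1683, 3.2096, 0.82 → Σ = 22.1133
T = 22.1133 / 11.3175 = 1.953903… → 1.95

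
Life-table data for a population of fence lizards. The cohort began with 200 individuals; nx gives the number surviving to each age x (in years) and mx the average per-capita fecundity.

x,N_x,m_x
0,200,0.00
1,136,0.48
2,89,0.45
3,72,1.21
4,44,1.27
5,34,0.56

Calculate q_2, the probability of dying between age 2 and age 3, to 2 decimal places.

lx = nx/n0 = nx/200: 1, 0.68, 0.445, 0.36, 0.22, 0.17
q_2 = (l_2 − l_3) / l_2 = (0.445 − 0.36) / 0.445
     = 0.085 / 0.445 = 0.191011… → 0.19

0.19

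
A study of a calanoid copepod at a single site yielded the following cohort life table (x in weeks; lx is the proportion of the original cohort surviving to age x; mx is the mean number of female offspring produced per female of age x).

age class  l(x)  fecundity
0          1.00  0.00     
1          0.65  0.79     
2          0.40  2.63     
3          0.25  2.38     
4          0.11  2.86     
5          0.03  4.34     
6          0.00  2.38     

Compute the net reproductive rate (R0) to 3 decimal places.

2.605

lx·mx by age: 0, 0.5135, 1.052, 0.595, 0.3146, 0.1302, 0
R0 = Σ lx·mx = 2.6053 → 2.605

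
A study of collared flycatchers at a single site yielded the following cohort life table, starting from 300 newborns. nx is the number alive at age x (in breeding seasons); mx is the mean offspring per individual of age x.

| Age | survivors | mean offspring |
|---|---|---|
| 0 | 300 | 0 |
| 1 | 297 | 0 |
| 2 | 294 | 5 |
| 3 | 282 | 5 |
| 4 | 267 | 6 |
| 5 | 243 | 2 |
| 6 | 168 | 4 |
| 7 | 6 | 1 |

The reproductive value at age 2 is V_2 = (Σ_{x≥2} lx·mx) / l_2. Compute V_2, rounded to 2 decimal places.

19.20

lx = nx/n0 = nx/300: 1, 0.99, 0.98, 0.94, 0.89, 0.81, 0.56, 0.02
lx·mx for x ≥ 2: 4.9, 4.7, 5.34, 1.62, 2.24, 0.02 → sum = 18.82
V_2 = 18.82 / l_2 = 18.82 / 0.98 = 19.204082… → 19.20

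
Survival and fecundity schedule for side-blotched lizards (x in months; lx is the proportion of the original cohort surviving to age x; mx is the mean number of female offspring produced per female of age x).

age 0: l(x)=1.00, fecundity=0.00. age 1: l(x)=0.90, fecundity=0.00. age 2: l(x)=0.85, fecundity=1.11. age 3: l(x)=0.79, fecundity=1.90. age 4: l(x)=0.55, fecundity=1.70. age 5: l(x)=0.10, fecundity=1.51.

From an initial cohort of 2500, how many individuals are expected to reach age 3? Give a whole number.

Expected survivors = N0 · l_3 = 2500 × 0.79 = 1975 → 1975

1975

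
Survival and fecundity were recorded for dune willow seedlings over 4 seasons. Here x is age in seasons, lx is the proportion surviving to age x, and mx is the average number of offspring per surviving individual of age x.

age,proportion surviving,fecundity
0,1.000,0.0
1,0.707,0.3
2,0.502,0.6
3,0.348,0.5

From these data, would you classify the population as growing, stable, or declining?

declining

R0 = Σ lx·mx = 0 + 0.2121 + 0.3012 + 0.174 = 0.6873
R0 < 1, so the population is declining.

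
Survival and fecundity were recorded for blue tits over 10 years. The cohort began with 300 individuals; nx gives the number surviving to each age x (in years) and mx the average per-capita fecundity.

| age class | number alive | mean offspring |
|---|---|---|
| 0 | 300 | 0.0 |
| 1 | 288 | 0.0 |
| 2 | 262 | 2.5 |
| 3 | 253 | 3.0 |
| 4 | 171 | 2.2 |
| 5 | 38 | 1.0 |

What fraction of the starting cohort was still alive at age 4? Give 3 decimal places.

l_4 = n_4/n_0 = 171/300 = 0.57 → 0.570

0.570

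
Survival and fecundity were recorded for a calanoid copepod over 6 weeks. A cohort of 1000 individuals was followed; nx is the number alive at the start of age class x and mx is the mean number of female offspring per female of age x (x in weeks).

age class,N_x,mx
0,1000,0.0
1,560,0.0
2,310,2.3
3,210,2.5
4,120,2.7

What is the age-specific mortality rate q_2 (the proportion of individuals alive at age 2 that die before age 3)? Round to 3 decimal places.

lx = nx/n0 = nx/1000: 1, 0.56, 0.31, 0.21, 0.12
q_2 = (l_2 − l_3) / l_2 = (0.31 − 0.21) / 0.31
     = 0.1 / 0.31 = 0.322581… → 0.323

0.323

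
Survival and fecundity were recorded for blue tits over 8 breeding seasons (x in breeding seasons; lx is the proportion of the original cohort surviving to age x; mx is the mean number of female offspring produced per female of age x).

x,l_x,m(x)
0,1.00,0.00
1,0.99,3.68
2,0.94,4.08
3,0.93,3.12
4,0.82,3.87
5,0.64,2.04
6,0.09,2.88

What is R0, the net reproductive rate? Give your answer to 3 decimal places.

15.118

lx·mx by age: 0, 3.6432, 3.8352, 2.9016, 3.1734, 1.3056, 0.2592
R0 = Σ lx·mx = 15.1182 → 15.118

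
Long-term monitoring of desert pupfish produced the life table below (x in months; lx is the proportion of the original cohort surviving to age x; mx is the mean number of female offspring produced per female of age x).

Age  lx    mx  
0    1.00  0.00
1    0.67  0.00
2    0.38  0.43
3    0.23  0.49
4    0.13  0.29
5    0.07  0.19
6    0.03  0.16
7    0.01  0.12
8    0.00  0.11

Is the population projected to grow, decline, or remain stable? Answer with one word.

declining

R0 = Σ lx·mx = 0 + 0 + 0.1634 + 0.1127 + 0.0377 + 0.0133 + 0.0048 + 0.0012 + 0 = 0.3331
R0 < 1, so the population is declining.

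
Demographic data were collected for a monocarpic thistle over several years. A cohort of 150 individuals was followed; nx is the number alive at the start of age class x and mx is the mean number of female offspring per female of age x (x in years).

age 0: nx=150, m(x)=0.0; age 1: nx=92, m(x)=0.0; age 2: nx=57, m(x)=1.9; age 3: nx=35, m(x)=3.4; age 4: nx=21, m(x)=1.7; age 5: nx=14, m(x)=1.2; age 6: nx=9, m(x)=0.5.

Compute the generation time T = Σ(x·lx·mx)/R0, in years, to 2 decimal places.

lx = nx/n0 = nx/150: 1, 0.61333…, 0.38, 0.23333…, 0.14, 0.09333…, 0.06
lx·mx: 0, 0, 0.722, 0.793333…, 0.238, 0.112…, 0.03 → R0 = 1.895333…
x·lx·mx: 0, 0, 1.444, 2.38…, 0.952, 0.56…, 0.18 → Σ = 5.516…
T = 5.516… / 1.895333… = 2.910306… → 2.91

2.91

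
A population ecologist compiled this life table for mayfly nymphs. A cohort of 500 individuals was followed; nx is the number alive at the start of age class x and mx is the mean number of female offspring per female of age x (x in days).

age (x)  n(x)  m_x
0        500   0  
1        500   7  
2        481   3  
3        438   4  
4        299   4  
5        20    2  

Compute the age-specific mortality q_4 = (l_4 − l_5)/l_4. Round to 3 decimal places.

lx = nx/n0 = nx/500: 1, 1, 0.962, 0.876, 0.598, 0.04
q_4 = (l_4 − l_5) / l_4 = (0.598 − 0.04) / 0.598
     = 0.558 / 0.598 = 0.93311… → 0.933

0.933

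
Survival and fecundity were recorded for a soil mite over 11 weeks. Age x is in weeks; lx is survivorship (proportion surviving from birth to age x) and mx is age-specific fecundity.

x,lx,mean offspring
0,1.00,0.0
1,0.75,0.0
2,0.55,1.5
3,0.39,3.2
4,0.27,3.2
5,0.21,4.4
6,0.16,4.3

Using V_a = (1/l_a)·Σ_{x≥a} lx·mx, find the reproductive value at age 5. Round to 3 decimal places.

7.676

lx·mx for x ≥ 5: 0.924, 0.688 → sum = 1.612
V_5 = 1.612 / l_5 = 1.612 / 0.21 = 7.67619… → 7.676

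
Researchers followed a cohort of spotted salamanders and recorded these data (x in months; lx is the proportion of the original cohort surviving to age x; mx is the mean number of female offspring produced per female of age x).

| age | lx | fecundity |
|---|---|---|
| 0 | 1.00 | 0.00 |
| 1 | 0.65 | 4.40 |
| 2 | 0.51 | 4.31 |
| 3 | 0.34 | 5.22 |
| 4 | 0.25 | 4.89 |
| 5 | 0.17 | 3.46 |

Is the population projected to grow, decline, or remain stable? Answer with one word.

growing

R0 = Σ lx·mx = 0 + 2.86 + 2.1981 + 1.7748 + 1.2225 + 0.5882 = 8.6436
R0 > 1, so the population is growing.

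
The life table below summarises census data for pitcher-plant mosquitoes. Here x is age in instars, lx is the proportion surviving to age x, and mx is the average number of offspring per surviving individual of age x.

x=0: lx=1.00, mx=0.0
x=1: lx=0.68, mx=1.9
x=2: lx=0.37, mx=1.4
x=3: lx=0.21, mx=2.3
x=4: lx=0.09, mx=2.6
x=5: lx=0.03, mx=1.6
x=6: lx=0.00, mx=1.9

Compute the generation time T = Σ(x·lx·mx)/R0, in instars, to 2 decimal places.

1.92

lx·mx: 0, 1.292, 0.518, 0.483, 0.234, 0.048, 0 → R0 = 2.575
x·lx·mx: 0, 1.292, 1.036, 1.449, 0.936, 0.24, 0 → Σ = 4.953
T = 4.953 / 2.575 = 1.923495… → 1.92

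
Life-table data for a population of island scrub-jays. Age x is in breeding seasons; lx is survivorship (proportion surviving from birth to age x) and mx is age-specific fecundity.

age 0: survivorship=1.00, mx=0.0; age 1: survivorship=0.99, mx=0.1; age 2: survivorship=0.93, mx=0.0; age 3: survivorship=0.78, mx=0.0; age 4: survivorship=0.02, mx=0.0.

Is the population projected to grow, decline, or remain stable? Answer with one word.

R0 = Σ lx·mx = 0 + 0.099 + 0 + 0 + 0 = 0.099
R0 < 1, so the population is declining.

declining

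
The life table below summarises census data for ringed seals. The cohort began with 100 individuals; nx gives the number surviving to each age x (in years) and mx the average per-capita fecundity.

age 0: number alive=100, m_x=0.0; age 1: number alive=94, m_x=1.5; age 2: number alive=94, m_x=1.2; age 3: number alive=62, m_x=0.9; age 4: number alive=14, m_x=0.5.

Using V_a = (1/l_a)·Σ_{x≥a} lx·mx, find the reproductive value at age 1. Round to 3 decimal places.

lx = nx/n0 = nx/100: 1, 0.94, 0.94, 0.62, 0.14
lx·mx for x ≥ 1: 1.41, 1.128, 0.558, 0.07 → sum = 3.166
V_1 = 3.166 / l_1 = 3.166 / 0.94 = 3.368085… → 3.368

3.368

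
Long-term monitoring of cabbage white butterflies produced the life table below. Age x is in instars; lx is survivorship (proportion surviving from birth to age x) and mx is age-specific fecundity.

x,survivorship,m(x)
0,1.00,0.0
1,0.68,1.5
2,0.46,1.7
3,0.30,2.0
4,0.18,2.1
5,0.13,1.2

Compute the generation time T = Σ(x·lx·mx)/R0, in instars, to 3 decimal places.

2.274

lx·mx: 0, 1.02, 0.782, 0.6, 0.378, 0.156 → R0 = 2.936
x·lx·mx: 0, 1.02, 1.564, 1.8, 1.512, 0.78 → Σ = 6.676
T = 6.676 / 2.936 = 2.273842… → 2.274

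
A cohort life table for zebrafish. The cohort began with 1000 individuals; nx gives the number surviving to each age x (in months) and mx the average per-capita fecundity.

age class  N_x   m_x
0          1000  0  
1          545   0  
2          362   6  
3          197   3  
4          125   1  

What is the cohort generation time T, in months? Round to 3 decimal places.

2.291

lx = nx/n0 = nx/1000: 1, 0.545, 0.362, 0.197, 0.125
lx·mx: 0, 0, 2.172, 0.591, 0.125 → R0 = 2.888
x·lx·mx: 0, 0, 4.344, 1.773, 0.5 → Σ = 6.617
T = 6.617 / 2.888 = 2.291205… → 2.291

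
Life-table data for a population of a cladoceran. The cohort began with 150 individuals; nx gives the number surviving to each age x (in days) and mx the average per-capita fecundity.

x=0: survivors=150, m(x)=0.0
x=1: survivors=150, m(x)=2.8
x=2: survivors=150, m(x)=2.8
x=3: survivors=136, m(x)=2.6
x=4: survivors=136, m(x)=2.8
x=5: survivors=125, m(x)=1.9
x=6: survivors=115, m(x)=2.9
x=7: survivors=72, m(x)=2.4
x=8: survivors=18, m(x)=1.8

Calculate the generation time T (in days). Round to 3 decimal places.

3.617

lx = nx/n0 = nx/150: 1, 1, 1, 0.90667…, 0.90667…, 0.83333…, 0.76667…, 0.48, 0.12
lx·mx: 0, 2.8, 2.8, 2.357333…, 2.538667…, 1.583333…, 2.223333…, 1.152, 0.216 → R0 = 15.670667…
x·lx·mx: 0, 2.8, 5.6, 7.072…, 10.154667…, 7.916667…, 13.34…, 8.064, 1.728 → Σ = 56.675333…
T = 56.675333… / 15.670667… = 3.616651… → 3.617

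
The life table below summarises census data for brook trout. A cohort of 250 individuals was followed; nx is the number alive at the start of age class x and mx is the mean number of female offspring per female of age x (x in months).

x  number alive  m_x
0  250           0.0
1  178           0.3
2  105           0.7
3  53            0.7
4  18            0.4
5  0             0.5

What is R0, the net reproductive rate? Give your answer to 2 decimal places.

0.68

lx = nx/n0 = nx/250: 1, 0.712, 0.42, 0.212, 0.072, 0
lx·mx by age: 0, 0.2136, 0.294, 0.1484, 0.0288, 0
R0 = Σ lx·mx = 0.6848 → 0.68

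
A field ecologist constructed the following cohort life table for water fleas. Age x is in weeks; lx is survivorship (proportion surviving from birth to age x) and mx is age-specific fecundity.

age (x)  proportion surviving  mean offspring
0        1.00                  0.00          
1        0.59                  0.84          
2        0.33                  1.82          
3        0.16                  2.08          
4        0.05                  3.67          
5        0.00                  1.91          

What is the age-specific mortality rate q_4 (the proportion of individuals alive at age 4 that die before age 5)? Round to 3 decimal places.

1.000

q_4 = (l_4 − l_5) / l_4 = (0.05 − 0) / 0.05
     = 0.05 / 0.05 = 1 → 1.000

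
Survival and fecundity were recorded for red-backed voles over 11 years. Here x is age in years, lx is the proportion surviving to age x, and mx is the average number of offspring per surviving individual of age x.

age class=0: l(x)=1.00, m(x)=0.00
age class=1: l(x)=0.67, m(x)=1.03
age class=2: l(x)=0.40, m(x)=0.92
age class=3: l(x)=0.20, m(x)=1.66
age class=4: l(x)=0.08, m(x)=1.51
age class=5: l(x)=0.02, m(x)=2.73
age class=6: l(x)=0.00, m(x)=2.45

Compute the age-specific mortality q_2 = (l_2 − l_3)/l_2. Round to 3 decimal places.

0.500

q_2 = (l_2 − l_3) / l_2 = (0.4 − 0.2) / 0.4
     = 0.2 / 0.4 = 0.5 → 0.500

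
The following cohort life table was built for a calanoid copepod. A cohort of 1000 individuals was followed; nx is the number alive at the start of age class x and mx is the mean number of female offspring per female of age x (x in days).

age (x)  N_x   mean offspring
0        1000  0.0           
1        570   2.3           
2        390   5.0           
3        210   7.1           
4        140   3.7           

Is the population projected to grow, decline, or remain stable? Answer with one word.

lx = nx/n0 = nx/1000: 1, 0.57, 0.39, 0.21, 0.14
R0 = Σ lx·mx = 0 + 1.311 + 1.95 + 1.491 + 0.518 = 5.27
R0 > 1, so the population is growing.

growing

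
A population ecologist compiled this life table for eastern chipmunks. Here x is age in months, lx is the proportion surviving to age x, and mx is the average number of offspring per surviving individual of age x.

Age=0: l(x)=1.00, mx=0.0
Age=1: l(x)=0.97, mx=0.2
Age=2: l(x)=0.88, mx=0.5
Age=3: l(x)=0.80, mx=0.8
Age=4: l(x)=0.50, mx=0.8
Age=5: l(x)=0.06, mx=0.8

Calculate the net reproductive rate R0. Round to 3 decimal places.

lx·mx by age: 0, 0.194, 0.44, 0.64, 0.4, 0.048
R0 = Σ lx·mx = 1.722 → 1.722

1.722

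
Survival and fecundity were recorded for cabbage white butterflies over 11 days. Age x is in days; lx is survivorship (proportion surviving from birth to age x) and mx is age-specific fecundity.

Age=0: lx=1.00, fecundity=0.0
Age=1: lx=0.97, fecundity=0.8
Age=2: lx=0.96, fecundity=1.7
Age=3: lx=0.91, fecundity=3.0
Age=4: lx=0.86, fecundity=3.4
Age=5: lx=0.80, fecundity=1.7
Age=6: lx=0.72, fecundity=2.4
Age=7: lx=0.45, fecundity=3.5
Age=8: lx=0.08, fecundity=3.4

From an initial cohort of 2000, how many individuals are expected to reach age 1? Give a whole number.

1940

Expected survivors = N0 · l_1 = 2000 × 0.97 = 1940 → 1940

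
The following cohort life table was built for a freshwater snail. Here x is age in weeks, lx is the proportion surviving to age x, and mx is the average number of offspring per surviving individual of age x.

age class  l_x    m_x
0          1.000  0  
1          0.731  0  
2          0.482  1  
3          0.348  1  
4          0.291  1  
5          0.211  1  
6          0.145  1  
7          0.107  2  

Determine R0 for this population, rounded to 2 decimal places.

1.69

lx·mx by age: 0, 0, 0.482, 0.348, 0.291, 0.211, 0.145, 0.214
R0 = Σ lx·mx = 1.691 → 1.69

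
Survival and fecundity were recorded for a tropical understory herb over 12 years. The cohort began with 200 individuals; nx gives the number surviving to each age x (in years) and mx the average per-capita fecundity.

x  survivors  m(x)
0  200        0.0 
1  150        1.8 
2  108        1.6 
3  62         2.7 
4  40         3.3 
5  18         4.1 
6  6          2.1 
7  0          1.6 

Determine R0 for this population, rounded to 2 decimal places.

lx = nx/n0 = nx/200: 1, 0.75, 0.54, 0.31, 0.2, 0.09, 0.03, 0
lx·mx by age: 0, 1.35, 0.864, 0.837, 0.66, 0.369, 0.063, 0
R0 = Σ lx·mx = 4.143 → 4.14

4.14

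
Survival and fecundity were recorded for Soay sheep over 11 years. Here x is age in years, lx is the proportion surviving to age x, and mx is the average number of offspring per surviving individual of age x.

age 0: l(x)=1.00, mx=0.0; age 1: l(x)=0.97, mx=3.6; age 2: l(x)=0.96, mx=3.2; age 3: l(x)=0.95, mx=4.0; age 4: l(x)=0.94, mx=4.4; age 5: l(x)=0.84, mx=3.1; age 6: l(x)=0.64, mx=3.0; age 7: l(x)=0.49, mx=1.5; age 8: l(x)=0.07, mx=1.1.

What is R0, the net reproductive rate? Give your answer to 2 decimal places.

19.84

lx·mx by age: 0, 3.492, 3.072, 3.8, 4.136, 2.604, 1.92, 0.735, 0.077
R0 = Σ lx·mx = 19.836 → 19.84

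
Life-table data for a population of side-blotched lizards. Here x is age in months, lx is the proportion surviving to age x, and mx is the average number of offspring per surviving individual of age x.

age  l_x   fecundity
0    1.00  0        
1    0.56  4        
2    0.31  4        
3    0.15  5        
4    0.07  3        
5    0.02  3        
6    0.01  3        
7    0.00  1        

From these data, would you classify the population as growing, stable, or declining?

R0 = Σ lx·mx = 0 + 2.24 + 1.24 + 0.75 + 0.21 + 0.06 + 0.03 + 0 = 4.53
R0 > 1, so the population is growing.

growing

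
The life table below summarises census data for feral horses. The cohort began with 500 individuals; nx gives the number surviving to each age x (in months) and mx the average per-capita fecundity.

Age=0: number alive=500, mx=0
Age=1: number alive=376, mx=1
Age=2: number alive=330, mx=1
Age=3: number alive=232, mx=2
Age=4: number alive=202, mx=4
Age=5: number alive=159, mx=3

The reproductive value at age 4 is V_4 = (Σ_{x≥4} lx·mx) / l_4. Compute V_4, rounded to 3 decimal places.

lx = nx/n0 = nx/500: 1, 0.752, 0.66, 0.464, 0.404, 0.318
lx·mx for x ≥ 4: 1.616, 0.954 → sum = 2.57
V_4 = 2.57 / l_4 = 2.57 / 0.404 = 6.361386… → 6.361

6.361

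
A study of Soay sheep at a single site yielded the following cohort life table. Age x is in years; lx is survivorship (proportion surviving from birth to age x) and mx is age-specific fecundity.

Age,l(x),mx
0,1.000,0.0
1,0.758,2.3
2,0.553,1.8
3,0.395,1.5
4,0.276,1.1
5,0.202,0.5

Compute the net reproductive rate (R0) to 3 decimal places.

3.736

lx·mx by age: 0, 1.7434, 0.9954, 0.5925, 0.3036, 0.101
R0 = Σ lx·mx = 3.7359 → 3.736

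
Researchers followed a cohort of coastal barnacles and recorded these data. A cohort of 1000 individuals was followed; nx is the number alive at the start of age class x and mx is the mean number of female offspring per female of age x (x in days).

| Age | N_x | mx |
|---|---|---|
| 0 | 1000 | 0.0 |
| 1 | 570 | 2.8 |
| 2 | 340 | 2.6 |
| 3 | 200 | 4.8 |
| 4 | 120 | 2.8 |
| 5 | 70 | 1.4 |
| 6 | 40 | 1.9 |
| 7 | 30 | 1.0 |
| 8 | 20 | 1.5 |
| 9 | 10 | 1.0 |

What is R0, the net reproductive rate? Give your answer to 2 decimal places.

4.02

lx = nx/n0 = nx/1000: 1, 0.57, 0.34, 0.2, 0.12, 0.07, 0.04, 0.03, 0.02, 0.01
lx·mx by age: 0, 1.596, 0.884, 0.96, 0.336, 0.098, 0.076, 0.03, 0.03, 0.01
R0 = Σ lx·mx = 4.02 → 4.02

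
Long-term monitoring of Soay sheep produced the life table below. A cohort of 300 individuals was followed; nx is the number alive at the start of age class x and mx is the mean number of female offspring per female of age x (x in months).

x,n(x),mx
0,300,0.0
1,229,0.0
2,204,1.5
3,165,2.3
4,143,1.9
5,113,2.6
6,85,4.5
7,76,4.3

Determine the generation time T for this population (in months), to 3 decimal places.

4.534

lx = nx/n0 = nx/300: 1, 0.76333…, 0.68, 0.55, 0.47667…, 0.37667…, 0.28333…, 0.25333…
lx·mx: 0, 0, 1.02, 1.265, 0.905667…, 0.979333…, 1.275…, 1.089333… → R0 = 6.534333…
x·lx·mx: 0, 0, 2.04, 3.795, 3.622667…, 4.896667…, 7.65…, 7.625333… → Σ = 29.629667…
T = 29.629667… / 6.534333… = 4.534459… → 4.534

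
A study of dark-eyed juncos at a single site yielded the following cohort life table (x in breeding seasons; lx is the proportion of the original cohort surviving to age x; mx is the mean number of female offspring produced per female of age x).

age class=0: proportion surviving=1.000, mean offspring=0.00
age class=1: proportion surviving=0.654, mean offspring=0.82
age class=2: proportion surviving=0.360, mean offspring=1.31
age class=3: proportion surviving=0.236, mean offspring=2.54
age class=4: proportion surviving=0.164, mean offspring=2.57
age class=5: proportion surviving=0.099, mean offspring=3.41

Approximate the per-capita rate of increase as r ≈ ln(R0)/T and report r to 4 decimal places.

R0 = Σ lx·mx = 0 + 0.53628 + 0.4716 + 0.59944 + 0.42148 + 0.33759 = 2.36639
Σ x·lx·mx = 6.65167; T = 6.65167/2.36639 = 2.81089…
r ≈ ln(R0)/T = ln(2.36639)/2.81089… = 0.306438… → 0.3064

0.3064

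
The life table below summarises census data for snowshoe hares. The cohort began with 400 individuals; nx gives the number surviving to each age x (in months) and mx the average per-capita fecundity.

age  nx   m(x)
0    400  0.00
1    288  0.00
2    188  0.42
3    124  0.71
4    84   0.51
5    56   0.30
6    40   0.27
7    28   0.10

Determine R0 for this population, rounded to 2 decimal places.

0.60

lx = nx/n0 = nx/400: 1, 0.72, 0.47, 0.31, 0.21, 0.14, 0.1, 0.07
lx·mx by age: 0, 0, 0.1974, 0.2201, 0.1071, 0.042, 0.027, 0.007
R0 = Σ lx·mx = 0.6006 → 0.60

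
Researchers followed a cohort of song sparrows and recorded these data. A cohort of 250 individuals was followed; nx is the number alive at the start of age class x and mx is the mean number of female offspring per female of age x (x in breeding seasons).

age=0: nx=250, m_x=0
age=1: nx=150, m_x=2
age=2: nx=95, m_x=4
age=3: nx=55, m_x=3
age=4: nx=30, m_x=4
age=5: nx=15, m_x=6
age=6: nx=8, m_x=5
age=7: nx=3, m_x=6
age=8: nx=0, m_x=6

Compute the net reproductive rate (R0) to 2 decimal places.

lx = nx/n0 = nx/250: 1, 0.6, 0.38, 0.22, 0.12, 0.06, 0.032, 0.012, 0
lx·mx by age: 0, 1.2, 1.52, 0.66, 0.48, 0.36, 0.16, 0.072, 0
R0 = Σ lx·mx = 4.452 → 4.45

4.45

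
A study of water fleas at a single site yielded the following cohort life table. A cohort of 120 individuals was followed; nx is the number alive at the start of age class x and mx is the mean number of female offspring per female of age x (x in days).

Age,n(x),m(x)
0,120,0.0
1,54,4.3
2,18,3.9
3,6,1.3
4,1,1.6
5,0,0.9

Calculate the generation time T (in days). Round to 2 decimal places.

lx = nx/n0 = nx/120: 1, 0.45, 0.15, 0.05, 0.00833…, 0
lx·mx: 0, 1.935, 0.585, 0.065, 0.013333…, 0 → R0 = 2.598333…
x·lx·mx: 0, 1.935, 1.17, 0.195, 0.053333…, 0 → Σ = 3.353333…
T = 3.353333… / 2.598333… = 1.290571… → 1.29

1.29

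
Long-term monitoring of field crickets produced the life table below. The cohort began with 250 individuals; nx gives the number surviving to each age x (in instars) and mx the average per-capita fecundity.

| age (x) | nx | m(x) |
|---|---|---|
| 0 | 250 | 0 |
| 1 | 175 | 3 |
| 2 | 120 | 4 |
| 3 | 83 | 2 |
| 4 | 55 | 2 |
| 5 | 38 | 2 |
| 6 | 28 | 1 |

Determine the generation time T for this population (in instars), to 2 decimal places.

2.15

lx = nx/n0 = nx/250: 1, 0.7, 0.48, 0.332, 0.22, 0.152, 0.112
lx·mx: 0, 2.1, 1.92, 0.664, 0.44, 0.304, 0.112 → R0 = 5.54
x·lx·mx: 0, 2.1, 3.84, 1.992, 1.76, 1.52, 0.672 → Σ = 11.884
T = 11.884 / 5.54 = 2.145126… → 2.15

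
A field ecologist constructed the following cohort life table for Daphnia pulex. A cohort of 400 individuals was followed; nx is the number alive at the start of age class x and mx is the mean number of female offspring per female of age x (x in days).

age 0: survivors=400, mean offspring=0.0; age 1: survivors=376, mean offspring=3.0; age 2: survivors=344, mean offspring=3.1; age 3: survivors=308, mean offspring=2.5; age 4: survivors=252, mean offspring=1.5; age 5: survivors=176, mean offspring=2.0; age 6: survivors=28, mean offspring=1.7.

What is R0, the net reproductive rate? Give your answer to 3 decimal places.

9.355

lx = nx/n0 = nx/400: 1, 0.94, 0.86, 0.77, 0.63, 0.44, 0.07
lx·mx by age: 0, 2.82, 2.666, 1.925, 0.945, 0.88, 0.119
R0 = Σ lx·mx = 9.355 → 9.355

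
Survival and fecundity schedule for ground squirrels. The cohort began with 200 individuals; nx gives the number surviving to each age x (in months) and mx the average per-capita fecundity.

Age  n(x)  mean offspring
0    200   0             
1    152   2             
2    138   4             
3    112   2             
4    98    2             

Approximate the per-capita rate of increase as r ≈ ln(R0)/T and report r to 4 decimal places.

lx = nx/n0 = nx/200: 1, 0.76, 0.69, 0.56, 0.49
R0 = Σ lx·mx = 0 + 1.52 + 2.76 + 1.12 + 0.98 = 6.38
Σ x·lx·mx = 14.32; T = 14.32/6.38 = 2.24451…
r ≈ ln(R0)/T = ln(6.38)/2.24451… = 0.825643… → 0.8256

0.8256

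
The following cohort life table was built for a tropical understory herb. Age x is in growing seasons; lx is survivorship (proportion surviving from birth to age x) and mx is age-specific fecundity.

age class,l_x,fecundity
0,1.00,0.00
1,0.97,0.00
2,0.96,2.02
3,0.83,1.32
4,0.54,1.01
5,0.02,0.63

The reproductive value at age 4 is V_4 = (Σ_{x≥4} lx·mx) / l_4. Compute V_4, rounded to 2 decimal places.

1.03

lx·mx for x ≥ 4: 0.5454, 0.0126 → sum = 0.558
V_4 = 0.558 / l_4 = 0.558 / 0.54 = 1.033333… → 1.03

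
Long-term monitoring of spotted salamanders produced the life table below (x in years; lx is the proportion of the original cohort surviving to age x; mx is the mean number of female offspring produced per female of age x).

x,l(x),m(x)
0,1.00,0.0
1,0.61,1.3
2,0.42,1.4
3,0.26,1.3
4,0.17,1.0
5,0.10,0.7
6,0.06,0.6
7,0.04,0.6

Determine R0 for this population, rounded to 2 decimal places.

lx·mx by age: 0, 0.793, 0.588, 0.338, 0.17, 0.07, 0.036, 0.024
R0 = Σ lx·mx = 2.019 → 2.02

2.02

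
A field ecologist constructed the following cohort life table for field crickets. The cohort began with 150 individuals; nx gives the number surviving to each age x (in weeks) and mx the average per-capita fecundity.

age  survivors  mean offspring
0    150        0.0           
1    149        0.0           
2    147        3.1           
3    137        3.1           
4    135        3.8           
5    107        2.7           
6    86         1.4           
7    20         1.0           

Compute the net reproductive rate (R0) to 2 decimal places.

12.15

lx = nx/n0 = nx/150: 1, 0.99333…, 0.98, 0.91333…, 0.9, 0.71333…, 0.57333…, 0.13333…
lx·mx by age: 0, 0, 3.038, 2.831333…, 3.42, 1.926…, 0.802667…, 0.133333…
R0 = Σ lx·mx = 12.151333… → 12.15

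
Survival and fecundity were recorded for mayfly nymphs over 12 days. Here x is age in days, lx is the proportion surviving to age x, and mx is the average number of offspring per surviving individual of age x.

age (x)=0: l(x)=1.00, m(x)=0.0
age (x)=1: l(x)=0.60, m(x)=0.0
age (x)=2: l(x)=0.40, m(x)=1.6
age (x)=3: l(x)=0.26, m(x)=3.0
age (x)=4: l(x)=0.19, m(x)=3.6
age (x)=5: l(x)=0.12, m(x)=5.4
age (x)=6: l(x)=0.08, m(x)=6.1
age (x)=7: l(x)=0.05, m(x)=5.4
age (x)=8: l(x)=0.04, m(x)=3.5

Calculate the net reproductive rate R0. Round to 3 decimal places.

3.650

lx·mx by age: 0, 0, 0.64, 0.78, 0.684, 0.648, 0.488, 0.27, 0.14
R0 = Σ lx·mx = 3.65 → 3.650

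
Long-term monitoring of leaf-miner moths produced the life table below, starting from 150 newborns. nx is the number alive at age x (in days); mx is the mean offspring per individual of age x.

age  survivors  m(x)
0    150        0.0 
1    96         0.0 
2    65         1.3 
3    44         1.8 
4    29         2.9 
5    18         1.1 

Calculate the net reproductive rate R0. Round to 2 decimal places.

lx = nx/n0 = nx/150: 1, 0.64, 0.43333…, 0.29333…, 0.19333…, 0.12
lx·mx by age: 0, 0, 0.563333…, 0.528…, 0.560667…, 0.132
R0 = Σ lx·mx = 1.784… → 1.78

1.78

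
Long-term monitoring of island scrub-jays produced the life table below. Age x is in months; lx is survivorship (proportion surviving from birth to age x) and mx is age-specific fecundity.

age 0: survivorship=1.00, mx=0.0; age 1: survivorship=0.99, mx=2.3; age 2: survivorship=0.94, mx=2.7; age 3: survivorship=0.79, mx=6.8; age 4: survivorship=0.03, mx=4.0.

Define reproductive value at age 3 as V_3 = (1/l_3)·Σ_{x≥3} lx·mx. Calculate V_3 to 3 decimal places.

6.952

lx·mx for x ≥ 3: 5.372, 0.12 → sum = 5.492
V_3 = 5.492 / l_3 = 5.492 / 0.79 = 6.951899… → 6.952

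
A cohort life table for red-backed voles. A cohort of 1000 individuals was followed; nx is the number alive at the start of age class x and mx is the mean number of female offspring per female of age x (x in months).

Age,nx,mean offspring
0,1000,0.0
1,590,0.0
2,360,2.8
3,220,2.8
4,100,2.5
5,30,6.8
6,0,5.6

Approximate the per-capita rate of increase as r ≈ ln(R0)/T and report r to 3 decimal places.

0.258

lx = nx/n0 = nx/1000: 1, 0.59, 0.36, 0.22, 0.1, 0.03, 0
R0 = Σ lx·mx = 0 + 0 + 1.008 + 0.616 + 0.25 + 0.204 + 0 = 2.078
Σ x·lx·mx = 5.884; T = 5.884/2.078 = 2.83157…
r ≈ ln(R0)/T = ln(2.078)/2.83157… = 0.2583… → 0.258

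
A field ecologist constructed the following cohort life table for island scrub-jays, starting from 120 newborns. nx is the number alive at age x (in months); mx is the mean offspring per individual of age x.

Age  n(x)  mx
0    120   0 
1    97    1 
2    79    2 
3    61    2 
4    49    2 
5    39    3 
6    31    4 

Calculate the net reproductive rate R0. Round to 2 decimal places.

5.97

lx = nx/n0 = nx/120: 1, 0.80833…, 0.65833…, 0.50833…, 0.40833…, 0.325, 0.25833…
lx·mx by age: 0, 0.808333…, 1.316667…, 1.016667…, 0.816667…, 0.975, 1.033333…
R0 = Σ lx·mx = 5.966667… → 5.97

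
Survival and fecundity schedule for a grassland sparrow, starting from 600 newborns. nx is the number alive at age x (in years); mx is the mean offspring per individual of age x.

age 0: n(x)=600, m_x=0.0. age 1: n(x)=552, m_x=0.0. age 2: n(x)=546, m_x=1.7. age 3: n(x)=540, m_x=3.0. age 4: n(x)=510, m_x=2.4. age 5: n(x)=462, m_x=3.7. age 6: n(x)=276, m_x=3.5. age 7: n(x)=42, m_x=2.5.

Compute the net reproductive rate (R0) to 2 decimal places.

lx = nx/n0 = nx/600: 1, 0.92, 0.91, 0.9, 0.85, 0.77, 0.46, 0.07
lx·mx by age: 0, 0, 1.547, 2.7, 2.04, 2.849, 1.61, 0.175
R0 = Σ lx·mx = 10.921 → 10.92

10.92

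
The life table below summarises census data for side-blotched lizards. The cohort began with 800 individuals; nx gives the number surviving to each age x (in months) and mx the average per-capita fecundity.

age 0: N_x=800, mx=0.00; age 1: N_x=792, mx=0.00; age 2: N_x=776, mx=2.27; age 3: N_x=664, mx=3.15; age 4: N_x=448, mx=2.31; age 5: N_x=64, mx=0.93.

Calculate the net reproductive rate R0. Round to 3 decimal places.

6.184

lx = nx/n0 = nx/800: 1, 0.99, 0.97, 0.83, 0.56, 0.08
lx·mx by age: 0, 0, 2.2019, 2.6145, 1.2936, 0.0744
R0 = Σ lx·mx = 6.1844 → 6.184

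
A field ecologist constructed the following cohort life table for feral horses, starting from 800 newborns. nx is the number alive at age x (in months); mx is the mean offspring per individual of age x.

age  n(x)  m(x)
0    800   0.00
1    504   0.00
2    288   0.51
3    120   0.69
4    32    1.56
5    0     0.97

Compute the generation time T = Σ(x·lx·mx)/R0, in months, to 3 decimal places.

2.653

lx = nx/n0 = nx/800: 1, 0.63, 0.36, 0.15, 0.04, 0
lx·mx: 0, 0, 0.1836, 0.1035, 0.0624, 0 → R0 = 0.3495
x·lx·mx: 0, 0, 0.3672, 0.3105, 0.2496, 0 → Σ = 0.9273
T = 0.9273 / 0.3495 = 2.653219… → 2.653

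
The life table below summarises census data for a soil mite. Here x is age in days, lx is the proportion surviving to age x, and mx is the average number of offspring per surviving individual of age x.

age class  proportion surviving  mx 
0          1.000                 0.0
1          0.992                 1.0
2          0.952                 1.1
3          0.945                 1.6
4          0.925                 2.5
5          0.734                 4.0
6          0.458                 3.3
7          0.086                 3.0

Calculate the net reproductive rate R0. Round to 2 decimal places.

lx·mx by age: 0, 0.992, 1.0472, 1.512, 2.3125, 2.936, 1.5114, 0.258
R0 = Σ lx·mx = 10.5691 → 10.57

10.57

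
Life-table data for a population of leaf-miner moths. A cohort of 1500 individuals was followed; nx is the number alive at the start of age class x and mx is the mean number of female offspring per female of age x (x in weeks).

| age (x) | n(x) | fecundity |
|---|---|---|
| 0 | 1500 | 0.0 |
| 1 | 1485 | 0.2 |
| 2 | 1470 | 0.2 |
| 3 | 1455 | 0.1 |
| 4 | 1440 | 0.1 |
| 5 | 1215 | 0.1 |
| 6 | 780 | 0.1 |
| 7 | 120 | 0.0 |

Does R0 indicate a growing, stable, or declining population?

lx = nx/n0 = nx/1500: 1, 0.99, 0.98, 0.97, 0.96, 0.81, 0.52, 0.08
R0 = Σ lx·mx = 0 + 0.198 + 0.196 + 0.097 + 0.096 + 0.081 + 0.052 + 0 = 0.72
R0 < 1, so the population is declining.

declining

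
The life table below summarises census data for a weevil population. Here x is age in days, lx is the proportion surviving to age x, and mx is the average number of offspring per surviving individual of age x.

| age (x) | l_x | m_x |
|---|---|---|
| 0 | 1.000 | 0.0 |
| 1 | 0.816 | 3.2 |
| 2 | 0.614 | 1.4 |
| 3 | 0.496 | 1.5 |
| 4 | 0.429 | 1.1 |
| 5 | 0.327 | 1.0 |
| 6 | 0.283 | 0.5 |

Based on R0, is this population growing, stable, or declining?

R0 = Σ lx·mx = 0 + 2.6112 + 0.8596 + 0.744 + 0.4719 + 0.327 + 0.1415 = 5.1552
R0 > 1, so the population is growing.

growing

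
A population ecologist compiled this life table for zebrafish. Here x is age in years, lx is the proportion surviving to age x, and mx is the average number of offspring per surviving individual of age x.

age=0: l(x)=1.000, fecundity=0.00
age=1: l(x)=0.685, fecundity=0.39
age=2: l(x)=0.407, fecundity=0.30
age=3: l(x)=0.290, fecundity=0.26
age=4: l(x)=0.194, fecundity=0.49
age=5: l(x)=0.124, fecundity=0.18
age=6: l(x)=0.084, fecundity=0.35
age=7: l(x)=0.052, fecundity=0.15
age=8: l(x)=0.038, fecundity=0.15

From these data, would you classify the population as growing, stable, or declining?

R0 = Σ lx·mx = 0 + 0.26715 + 0.1221 + 0.0754 + 0.09506 + 0.02232 + 0.0294 + 0.0078 + 0.0057 = 0.62493
R0 < 1, so the population is declining.

declining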